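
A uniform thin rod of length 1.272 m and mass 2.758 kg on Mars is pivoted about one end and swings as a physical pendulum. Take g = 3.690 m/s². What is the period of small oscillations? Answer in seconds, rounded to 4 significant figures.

For a physical pendulum T = 2π√(I/(mgd)), with d = 0.63600 m from pivot to centre of mass.
I_cm = mL²/12 = 2.758 × 1.272²/12 = 0.37187 kg·m²; I = I_cm + md² = 0.37187 + 2.758 × 0.63600² = 1.4875 kg·m².
T = 2π√(1.4875/(2.758 × 3.690 × 0.63600)) = 3.012 s.

3.012 s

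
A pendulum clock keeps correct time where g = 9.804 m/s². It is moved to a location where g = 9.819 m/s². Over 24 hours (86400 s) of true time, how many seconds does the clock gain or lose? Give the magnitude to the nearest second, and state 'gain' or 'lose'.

The clock's period scales as T ∝ 1/√g, so T'/T = √(9.804/9.819) = 0.999236.
In 86400 s of true time the clock registers 86400/0.999236 = 86466.1 s, so it gains 66 s.

gain 66 s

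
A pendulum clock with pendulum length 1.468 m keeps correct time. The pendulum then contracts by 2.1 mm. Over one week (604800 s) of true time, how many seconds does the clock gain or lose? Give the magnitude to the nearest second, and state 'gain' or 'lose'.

T ∝ √L, so T'/T = √(1.46590/1.468) = 0.999284.
In 604800 s of true time the clock registers 604800/0.999284 = 605233.1 s, so it gains 433 s.

gain 433 s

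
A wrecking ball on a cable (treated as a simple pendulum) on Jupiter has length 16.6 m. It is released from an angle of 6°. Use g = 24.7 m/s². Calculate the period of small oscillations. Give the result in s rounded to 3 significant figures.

T = 2π√(L/g) = 2π√(16.6/24.7) = 2π × 0.8198 = 5.15 s.

5.15 s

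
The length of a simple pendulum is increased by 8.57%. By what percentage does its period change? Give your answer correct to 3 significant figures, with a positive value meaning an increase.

T ∝ √L, so T'/T = √(1.086) = 1.042.
Percentage change in T = (1.042 − 1) × 100% = 4.20%.

4.20%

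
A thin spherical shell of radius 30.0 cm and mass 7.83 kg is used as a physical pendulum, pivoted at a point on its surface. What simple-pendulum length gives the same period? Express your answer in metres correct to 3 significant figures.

0.500 m

The equivalent simple-pendulum length is L_eq = I/(md), where I is about the pivot and d = 0.3000 m.
I_cm = (2/3)mR² = 0.4698 kg·m², so I = I_cm + md² = 0.4698 + 0.7047 = 1.174 kg·m².
L_eq = 1.174/(7.83 × 0.3000) = 0.500 m.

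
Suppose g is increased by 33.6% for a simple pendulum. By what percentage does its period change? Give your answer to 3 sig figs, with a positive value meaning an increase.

T ∝ 1/√g, so T'/T = 1/√(1.336) = 0.8652.
Percentage change in T = (0.8652 − 1) × 100% = -13.5%.

-13.5%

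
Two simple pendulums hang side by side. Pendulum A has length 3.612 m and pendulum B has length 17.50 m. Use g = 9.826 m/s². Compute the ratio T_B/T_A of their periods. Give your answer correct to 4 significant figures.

2.201

T ∝ √L, so T_B/T_A = √(L_B/L_A) = √(17.50/3.612) = 2.201.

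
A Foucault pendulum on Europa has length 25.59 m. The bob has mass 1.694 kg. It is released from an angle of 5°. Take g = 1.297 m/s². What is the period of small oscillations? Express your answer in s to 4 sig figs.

T = 2π√(L/g) = 2π√(25.59/1.297) = 2π × 4.4419 = 27.91 s.

27.91 s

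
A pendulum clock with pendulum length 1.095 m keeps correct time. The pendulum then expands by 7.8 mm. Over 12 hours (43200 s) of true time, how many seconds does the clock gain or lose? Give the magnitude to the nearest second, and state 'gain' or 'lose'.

T ∝ √L, so T'/T = √(1.10280/1.095) = 1.00356.
In 43200 s of true time the clock registers 43200/1.00356 = 43047.0 s, so it loses 153 s.

lose 153 s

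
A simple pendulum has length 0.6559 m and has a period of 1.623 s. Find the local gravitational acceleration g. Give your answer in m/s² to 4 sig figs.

9.830 m/s²

From T = 2π√(L/g), g = 4π²L/T² = 4π² × 0.6559/1.6230² = 9.830 m/s².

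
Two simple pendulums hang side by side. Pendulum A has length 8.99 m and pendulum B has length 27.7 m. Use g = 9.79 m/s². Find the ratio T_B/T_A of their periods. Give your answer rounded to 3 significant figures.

T ∝ √L, so T_B/T_A = √(L_B/L_A) = √(27.7/8.99) = 1.76.

1.76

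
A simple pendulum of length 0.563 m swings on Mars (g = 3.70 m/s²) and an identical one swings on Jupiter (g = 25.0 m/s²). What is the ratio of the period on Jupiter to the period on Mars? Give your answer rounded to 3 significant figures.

T ∝ 1/√g, so T₂/T₁ = √(g₁/g₂) = √(3.70/25.0) = 0.385.

0.385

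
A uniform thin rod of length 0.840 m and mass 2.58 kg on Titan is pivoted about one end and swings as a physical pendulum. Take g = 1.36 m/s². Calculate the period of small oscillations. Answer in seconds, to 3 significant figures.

For a physical pendulum T = 2π√(I/(mgd)), with d = 0.4200 m from pivot to centre of mass.
I_cm = mL²/12 = 2.58 × 0.840²/12 = 0.1517 kg·m²; I = I_cm + md² = 0.1517 + 2.58 × 0.4200² = 0.6068 kg·m².
T = 2π√(0.6068/(2.58 × 1.36 × 0.4200)) = 4.03 s.

4.03 s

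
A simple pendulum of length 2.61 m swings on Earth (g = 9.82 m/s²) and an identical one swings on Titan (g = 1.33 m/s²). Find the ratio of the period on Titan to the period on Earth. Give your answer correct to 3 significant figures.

2.72

T ∝ 1/√g, so T₂/T₁ = √(g₁/g₂) = √(9.82/1.33) = 2.72.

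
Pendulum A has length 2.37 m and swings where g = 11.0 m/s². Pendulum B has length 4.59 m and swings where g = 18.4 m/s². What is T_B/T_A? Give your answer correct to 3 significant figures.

T = 2π√(L/g), so T_B/T_A = √((L_B/g_B)/(L_A/g_A)) = √((4.59/18.4)/(2.37/11.0)) = 1.08.

1.08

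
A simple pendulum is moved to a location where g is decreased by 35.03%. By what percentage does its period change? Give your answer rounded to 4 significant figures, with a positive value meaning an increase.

24.06%

T ∝ 1/√g, so T'/T = 1/√(0.64970) = 1.2406.
Percentage change in T = (1.2406 − 1) × 100% = 24.06%.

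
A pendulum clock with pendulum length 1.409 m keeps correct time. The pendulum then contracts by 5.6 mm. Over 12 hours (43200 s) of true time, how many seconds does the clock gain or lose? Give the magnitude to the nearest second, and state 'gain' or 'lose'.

gain 86 s

T ∝ √L, so T'/T = √(1.40340/1.409) = 0.998011.
In 43200 s of true time the clock registers 43200/0.998011 = 43286.1 s, so it gains 86 s.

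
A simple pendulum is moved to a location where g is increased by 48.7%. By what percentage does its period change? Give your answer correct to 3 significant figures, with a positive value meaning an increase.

T ∝ 1/√g, so T'/T = 1/√(1.487) = 0.8201.
Percentage change in T = (0.8201 − 1) × 100% = -18.0%.

-18.0%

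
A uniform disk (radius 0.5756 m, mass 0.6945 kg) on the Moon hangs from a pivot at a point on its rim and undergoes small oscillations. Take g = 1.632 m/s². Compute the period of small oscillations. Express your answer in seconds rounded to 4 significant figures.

I_cm = ½mr² = 0.11505 kg·m². The pivot is at distance d = 0.5756 m from the centre of mass.
By the parallel-axis theorem, I = I_cm + md² = 0.11505 + 0.23010 = 0.34515 kg·m².
T = 2π√(I/(mgd)) = 2π√(0.34515/(0.6945 × 1.632 × 0.5756)) = 4.570 s.

4.570 s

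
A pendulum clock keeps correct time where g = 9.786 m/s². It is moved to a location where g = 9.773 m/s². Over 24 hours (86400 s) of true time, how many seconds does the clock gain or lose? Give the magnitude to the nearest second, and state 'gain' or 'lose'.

The clock's period scales as T ∝ 1/√g, so T'/T = √(9.786/9.773) = 1.00066.
In 86400 s of true time the clock registers 86400/1.00066 = 86342.6 s, so it loses 57 s.

lose 57 s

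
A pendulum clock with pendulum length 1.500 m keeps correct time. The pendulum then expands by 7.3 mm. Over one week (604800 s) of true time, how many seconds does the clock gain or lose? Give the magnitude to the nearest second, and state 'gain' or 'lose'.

T ∝ √L, so T'/T = √(1.50730/1.500) = 1.00243.
In 604800 s of true time the clock registers 604800/1.00243 = 603333.7 s, so it loses 1466 s.

lose 1466 s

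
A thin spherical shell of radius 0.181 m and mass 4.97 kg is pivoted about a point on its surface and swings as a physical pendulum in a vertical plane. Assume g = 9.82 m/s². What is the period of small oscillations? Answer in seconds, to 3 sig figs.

I_cm = (2/3)mr² = 0.1085 kg·m². The pivot is at distance d = 0.181 m from the centre of mass.
By the parallel-axis theorem, I = I_cm + md² = 0.1085 + 0.1628 = 0.2714 kg·m².
T = 2π√(I/(mgd)) = 2π√(0.2714/(4.97 × 9.82 × 0.181)) = 1.10 s.

1.10 s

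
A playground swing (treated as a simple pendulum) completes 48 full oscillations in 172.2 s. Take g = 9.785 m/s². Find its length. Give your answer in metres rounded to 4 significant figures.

3.190 m

T = 172.2/48 = 3.5875 s.
From T = 2π√(L/g), L = gT²/(4π²) = 9.785 × 3.5875²/(4π²) = 3.190 m.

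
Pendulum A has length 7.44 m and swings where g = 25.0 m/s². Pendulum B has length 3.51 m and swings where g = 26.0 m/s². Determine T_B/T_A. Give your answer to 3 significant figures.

0.674

T = 2π√(L/g), so T_B/T_A = √((L_B/g_B)/(L_A/g_A)) = √((3.51/26.0)/(7.44/25.0)) = 0.674.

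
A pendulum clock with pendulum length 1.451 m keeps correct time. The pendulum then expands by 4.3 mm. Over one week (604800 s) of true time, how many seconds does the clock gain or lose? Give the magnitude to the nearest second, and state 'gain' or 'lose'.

lose 894 s

T ∝ √L, so T'/T = √(1.45530/1.451) = 1.00148.
In 604800 s of true time the clock registers 604800/1.00148 = 603905.8 s, so it loses 894 s.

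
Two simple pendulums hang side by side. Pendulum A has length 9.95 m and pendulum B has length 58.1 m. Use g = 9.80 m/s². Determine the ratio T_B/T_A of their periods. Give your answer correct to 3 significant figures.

2.42

T ∝ √L, so T_B/T_A = √(L_B/L_A) = √(58.1/9.95) = 2.42.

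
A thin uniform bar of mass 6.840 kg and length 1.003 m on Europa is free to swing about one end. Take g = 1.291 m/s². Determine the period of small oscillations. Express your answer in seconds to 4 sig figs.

4.522 s

For a physical pendulum T = 2π√(I/(mgd)), with d = 0.50150 m from pivot to centre of mass.
I_cm = mL²/12 = 6.840 × 1.003²/12 = 0.57343 kg·m²; I = I_cm + md² = 0.57343 + 6.840 × 0.50150² = 2.2937 kg·m².
T = 2π√(2.2937/(6.840 × 1.291 × 0.50150)) = 4.522 s.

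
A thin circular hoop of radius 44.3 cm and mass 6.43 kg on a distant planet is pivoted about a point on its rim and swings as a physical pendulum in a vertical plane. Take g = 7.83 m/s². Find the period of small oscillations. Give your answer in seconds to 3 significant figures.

I_cm = mr² = 1.262 kg·m². The pivot is at distance d = 0.443 m from the centre of mass.
By the parallel-axis theorem, I = I_cm + md² = 1.262 + 1.262 = 2.524 kg·m².
T = 2π√(I/(mgd)) = 2π√(2.524/(6.43 × 7.83 × 0.443)) = 2.11 s.

2.11 s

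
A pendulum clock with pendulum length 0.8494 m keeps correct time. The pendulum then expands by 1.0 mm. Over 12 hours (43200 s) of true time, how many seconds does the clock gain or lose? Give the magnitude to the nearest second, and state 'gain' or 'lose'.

T ∝ √L, so T'/T = √(0.85040/0.8494) = 1.00059.
In 43200 s of true time the clock registers 43200/1.00059 = 43174.6 s, so it loses 25 s.

lose 25 s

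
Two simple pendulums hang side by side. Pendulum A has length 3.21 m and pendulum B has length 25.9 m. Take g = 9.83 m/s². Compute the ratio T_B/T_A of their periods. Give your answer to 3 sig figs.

T ∝ √L, so T_B/T_A = √(L_B/L_A) = √(25.9/3.21) = 2.84.

2.84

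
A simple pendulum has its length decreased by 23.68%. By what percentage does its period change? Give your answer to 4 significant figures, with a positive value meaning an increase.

-12.64%

T ∝ √L, so T'/T = √(0.76320) = 0.87361.
Percentage change in T = (0.87361 − 1) × 100% = -12.64%.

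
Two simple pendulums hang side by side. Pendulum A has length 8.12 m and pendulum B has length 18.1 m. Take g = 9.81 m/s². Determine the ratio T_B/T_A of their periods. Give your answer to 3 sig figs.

1.49

T ∝ √L, so T_B/T_A = √(L_B/L_A) = √(18.1/8.12) = 1.49.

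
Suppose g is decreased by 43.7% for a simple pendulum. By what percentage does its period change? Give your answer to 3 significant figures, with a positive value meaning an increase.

33.3%

T ∝ 1/√g, so T'/T = 1/√(0.5630) = 1.333.
Percentage change in T = (1.333 − 1) × 100% = 33.3%.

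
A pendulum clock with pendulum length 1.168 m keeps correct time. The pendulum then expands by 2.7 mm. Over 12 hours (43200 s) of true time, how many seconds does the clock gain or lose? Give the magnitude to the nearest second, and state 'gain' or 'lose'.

T ∝ √L, so T'/T = √(1.17070/1.168) = 1.00116.
In 43200 s of true time the clock registers 43200/1.00116 = 43150.2 s, so it loses 50 s.

lose 50 s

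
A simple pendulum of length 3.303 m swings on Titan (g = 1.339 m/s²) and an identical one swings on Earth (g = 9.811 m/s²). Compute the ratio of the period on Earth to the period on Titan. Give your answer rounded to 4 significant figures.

0.3694

T ∝ 1/√g, so T₂/T₁ = √(g₁/g₂) = √(1.339/9.811) = 0.3694.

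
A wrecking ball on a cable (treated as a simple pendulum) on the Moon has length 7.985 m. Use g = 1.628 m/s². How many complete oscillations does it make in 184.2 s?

13

T = 2π√(L/g) = 2π√(7.985/1.628) = 13.915 s.
Number of complete oscillations = ⌊184.2/13.915⌋ = ⌊13.237⌋ = 13.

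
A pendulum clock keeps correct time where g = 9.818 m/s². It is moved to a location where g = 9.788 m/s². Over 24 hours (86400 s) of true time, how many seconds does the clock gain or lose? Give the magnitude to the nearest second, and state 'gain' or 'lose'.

lose 132 s

The clock's period scales as T ∝ 1/√g, so T'/T = √(9.818/9.788) = 1.00153.
In 86400 s of true time the clock registers 86400/1.00153 = 86267.9 s, so it loses 132 s.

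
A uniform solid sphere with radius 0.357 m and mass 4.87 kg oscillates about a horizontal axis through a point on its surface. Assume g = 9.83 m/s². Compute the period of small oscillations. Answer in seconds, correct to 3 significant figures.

I_cm = (2/5)mr² = 0.2483 kg·m². The pivot is at distance d = 0.357 m from the centre of mass.
By the parallel-axis theorem, I = I_cm + md² = 0.2483 + 0.6207 = 0.8689 kg·m².
T = 2π√(I/(mgd)) = 2π√(0.8689/(4.87 × 9.83 × 0.357)) = 1.42 s.

1.42 s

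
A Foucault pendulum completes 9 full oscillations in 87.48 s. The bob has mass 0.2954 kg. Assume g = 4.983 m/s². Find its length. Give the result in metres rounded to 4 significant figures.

T = 87.48/9 = 9.7200 s.
From T = 2π√(L/g), L = gT²/(4π²) = 4.983 × 9.7200²/(4π²) = 11.93 m.

11.93 m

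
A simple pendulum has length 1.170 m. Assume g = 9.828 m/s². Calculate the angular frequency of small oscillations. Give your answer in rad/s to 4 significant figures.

2.898 rad/s

ω = √(g/L) = √(9.828/1.170) = 2.898 rad/s.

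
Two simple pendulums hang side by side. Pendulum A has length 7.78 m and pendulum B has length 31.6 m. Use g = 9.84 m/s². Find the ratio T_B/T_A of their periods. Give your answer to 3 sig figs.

T ∝ √L, so T_B/T_A = √(L_B/L_A) = √(31.6/7.78) = 2.02.

2.02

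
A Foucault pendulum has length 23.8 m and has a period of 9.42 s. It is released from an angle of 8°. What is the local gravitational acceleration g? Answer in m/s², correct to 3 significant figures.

10.6 m/s²

From T = 2π√(L/g), g = 4π²L/T² = 4π² × 23.8/9.420² = 10.6 m/s².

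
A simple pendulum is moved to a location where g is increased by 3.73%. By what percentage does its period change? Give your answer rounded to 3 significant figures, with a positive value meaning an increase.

T ∝ 1/√g, so T'/T = 1/√(1.037) = 0.9819.
Percentage change in T = (0.9819 − 1) × 100% = -1.81%.

-1.81%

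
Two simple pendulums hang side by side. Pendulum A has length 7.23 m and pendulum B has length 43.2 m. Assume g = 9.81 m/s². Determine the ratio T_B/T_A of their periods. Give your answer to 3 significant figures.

2.44

T ∝ √L, so T_B/T_A = √(L_B/L_A) = √(43.2/7.23) = 2.44.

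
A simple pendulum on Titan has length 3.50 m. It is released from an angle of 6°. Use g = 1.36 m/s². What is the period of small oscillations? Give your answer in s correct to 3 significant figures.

10.1 s

T = 2π√(L/g) = 2π√(3.50/1.36) = 2π × 1.604 = 10.1 s.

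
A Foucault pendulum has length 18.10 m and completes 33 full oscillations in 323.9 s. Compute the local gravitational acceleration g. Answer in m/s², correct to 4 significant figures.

T = 323.9/33 = 9.8152 s.
From T = 2π√(L/g), g = 4π²L/T² = 4π² × 18.10/9.8152² = 7.417 m/s².

7.417 m/s²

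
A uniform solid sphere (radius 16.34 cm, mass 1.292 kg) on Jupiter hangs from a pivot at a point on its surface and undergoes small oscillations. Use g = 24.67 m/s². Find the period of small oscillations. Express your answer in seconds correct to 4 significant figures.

0.6050 s

I_cm = (2/5)mr² = 0.013798 kg·m². The pivot is at distance d = 0.1634 m from the centre of mass.
By the parallel-axis theorem, I = I_cm + md² = 0.013798 + 0.034496 = 0.048294 kg·m².
T = 2π√(I/(mgd)) = 2π√(0.048294/(1.292 × 24.67 × 0.1634)) = 0.6050 s.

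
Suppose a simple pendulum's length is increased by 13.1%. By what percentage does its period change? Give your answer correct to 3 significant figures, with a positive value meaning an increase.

6.35%

T ∝ √L, so T'/T = √(1.131) = 1.063.
Percentage change in T = (1.063 − 1) × 100% = 6.35%.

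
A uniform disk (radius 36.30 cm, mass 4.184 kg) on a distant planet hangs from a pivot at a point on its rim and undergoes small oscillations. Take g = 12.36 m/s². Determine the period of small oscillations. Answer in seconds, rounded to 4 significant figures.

1.319 s

I_cm = ½mr² = 0.27566 kg·m². The pivot is at distance d = 0.3630 m from the centre of mass.
By the parallel-axis theorem, I = I_cm + md² = 0.27566 + 0.55132 = 0.82698 kg·m².
T = 2π√(I/(mgd)) = 2π√(0.82698/(4.184 × 12.36 × 0.3630)) = 1.319 s.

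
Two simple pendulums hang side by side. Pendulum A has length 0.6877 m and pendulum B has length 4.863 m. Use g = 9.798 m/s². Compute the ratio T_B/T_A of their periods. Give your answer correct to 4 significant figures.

T ∝ √L, so T_B/T_A = √(L_B/L_A) = √(4.863/0.6877) = 2.659.

2.659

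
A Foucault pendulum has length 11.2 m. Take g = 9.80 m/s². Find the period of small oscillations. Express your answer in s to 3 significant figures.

6.72 s

T = 2π√(L/g) = 2π√(11.2/9.80) = 2π × 1.069 = 6.72 s.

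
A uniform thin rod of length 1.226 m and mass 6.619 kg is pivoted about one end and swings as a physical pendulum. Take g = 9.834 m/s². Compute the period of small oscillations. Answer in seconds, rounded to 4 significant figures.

For a physical pendulum T = 2π√(I/(mgd)), with d = 0.61300 m from pivot to centre of mass.
I_cm = mL²/12 = 6.619 × 1.226²/12 = 0.82907 kg·m²; I = I_cm + md² = 0.82907 + 6.619 × 0.61300² = 3.3163 kg·m².
T = 2π√(3.3163/(6.619 × 9.834 × 0.61300)) = 1.811 s.

1.811 s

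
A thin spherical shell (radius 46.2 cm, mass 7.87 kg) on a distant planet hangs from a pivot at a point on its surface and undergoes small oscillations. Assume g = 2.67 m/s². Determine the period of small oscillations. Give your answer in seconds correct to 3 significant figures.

3.37 s

I_cm = (2/3)mr² = 1.120 kg·m². The pivot is at distance d = 0.462 m from the centre of mass.
By the parallel-axis theorem, I = I_cm + md² = 1.120 + 1.680 = 2.800 kg·m².
T = 2π√(I/(mgd)) = 2π√(2.800/(7.87 × 2.67 × 0.462)) = 3.37 s.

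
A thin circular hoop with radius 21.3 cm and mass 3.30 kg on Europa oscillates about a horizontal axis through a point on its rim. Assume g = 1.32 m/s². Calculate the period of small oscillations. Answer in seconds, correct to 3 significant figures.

I_cm = mr² = 0.1497 kg·m². The pivot is at distance d = 0.213 m from the centre of mass.
By the parallel-axis theorem, I = I_cm + md² = 0.1497 + 0.1497 = 0.2994 kg·m².
T = 2π√(I/(mgd)) = 2π√(0.2994/(3.30 × 1.32 × 0.213)) = 3.57 s.

3.57 s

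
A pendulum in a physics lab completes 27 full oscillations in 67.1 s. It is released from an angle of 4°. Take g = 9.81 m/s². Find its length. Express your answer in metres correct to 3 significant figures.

T = 67.1/27 = 2.485 s.
From T = 2π√(L/g), L = gT²/(4π²) = 9.81 × 2.485²/(4π²) = 1.53 m.

1.53 m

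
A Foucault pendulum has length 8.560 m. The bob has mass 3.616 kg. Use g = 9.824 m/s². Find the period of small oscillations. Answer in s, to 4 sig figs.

T = 2π√(L/g) = 2π√(8.560/9.824) = 2π × 0.93345 = 5.865 s.

5.865 s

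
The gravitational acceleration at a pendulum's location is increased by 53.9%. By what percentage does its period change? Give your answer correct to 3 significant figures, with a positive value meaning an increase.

-19.4%

T ∝ 1/√g, so T'/T = 1/√(1.539) = 0.8061.
Percentage change in T = (0.8061 − 1) × 100% = -19.4%.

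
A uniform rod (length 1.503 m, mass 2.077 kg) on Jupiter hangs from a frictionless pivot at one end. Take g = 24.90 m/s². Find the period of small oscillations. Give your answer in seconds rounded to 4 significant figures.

1.260 s

For a physical pendulum T = 2π√(I/(mgd)), with d = 0.75150 m from pivot to centre of mass.
I_cm = mL²/12 = 2.077 × 1.503²/12 = 0.39100 kg·m²; I = I_cm + md² = 0.39100 + 2.077 × 0.75150² = 1.5640 kg·m².
T = 2π√(1.5640/(2.077 × 24.90 × 0.75150)) = 1.260 s.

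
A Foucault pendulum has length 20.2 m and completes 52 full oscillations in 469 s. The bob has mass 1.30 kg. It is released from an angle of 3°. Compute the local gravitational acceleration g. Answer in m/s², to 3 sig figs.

T = 469/52 = 9.019 s.
From T = 2π√(L/g), g = 4π²L/T² = 4π² × 20.2/9.019² = 9.80 m/s².

9.80 m/s²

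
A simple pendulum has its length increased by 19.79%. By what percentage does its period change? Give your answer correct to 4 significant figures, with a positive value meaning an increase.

9.449%

T ∝ √L, so T'/T = √(1.1979) = 1.0945.
Percentage change in T = (1.0945 − 1) × 100% = 9.449%.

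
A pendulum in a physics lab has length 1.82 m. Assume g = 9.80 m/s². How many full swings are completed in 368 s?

135

T = 2π√(L/g) = 2π√(1.82/9.80) = 2.708 s.
Number of complete oscillations = ⌊368/2.708⌋ = ⌊135.9⌋ = 135.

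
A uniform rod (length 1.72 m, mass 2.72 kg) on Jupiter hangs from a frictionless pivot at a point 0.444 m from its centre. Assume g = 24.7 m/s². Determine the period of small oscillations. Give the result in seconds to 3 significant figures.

1.26 s

For a physical pendulum T = 2π√(I/(mgd)), with d = 0.4440 m from pivot to centre of mass.
I_cm = mL²/12 = 2.72 × 1.72²/12 = 0.6706 kg·m²; I = I_cm + md² = 0.6706 + 2.72 × 0.4440² = 1.207 kg·m².
T = 2π√(1.207/(2.72 × 24.7 × 0.4440)) = 1.26 s.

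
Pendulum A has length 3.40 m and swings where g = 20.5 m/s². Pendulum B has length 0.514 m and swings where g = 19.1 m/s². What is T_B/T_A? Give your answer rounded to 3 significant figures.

T = 2π√(L/g), so T_B/T_A = √((L_B/g_B)/(L_A/g_A)) = √((0.514/19.1)/(3.40/20.5)) = 0.403.

0.403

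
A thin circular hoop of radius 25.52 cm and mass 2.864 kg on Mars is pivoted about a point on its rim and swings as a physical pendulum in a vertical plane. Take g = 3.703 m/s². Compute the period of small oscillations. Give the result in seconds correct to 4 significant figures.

2.333 s

I_cm = mr² = 0.18652 kg·m². The pivot is at distance d = 0.2552 m from the centre of mass.
By the parallel-axis theorem, I = I_cm + md² = 0.18652 + 0.18652 = 0.37305 kg·m².
T = 2π√(I/(mgd)) = 2π√(0.37305/(2.864 × 3.703 × 0.2552)) = 2.333 s.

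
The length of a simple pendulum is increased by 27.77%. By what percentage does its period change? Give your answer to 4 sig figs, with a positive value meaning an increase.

T ∝ √L, so T'/T = √(1.2777) = 1.1304.
Percentage change in T = (1.1304 − 1) × 100% = 13.04%.

13.04%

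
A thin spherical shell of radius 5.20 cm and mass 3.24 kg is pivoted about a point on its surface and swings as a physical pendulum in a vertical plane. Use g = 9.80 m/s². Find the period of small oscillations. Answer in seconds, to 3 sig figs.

0.591 s

I_cm = (2/3)mr² = 0.005841 kg·m². The pivot is at distance d = 0.0520 m from the centre of mass.
By the parallel-axis theorem, I = I_cm + md² = 0.005841 + 0.008761 = 0.01460 kg·m².
T = 2π√(I/(mgd)) = 2π√(0.01460/(3.24 × 9.80 × 0.0520)) = 0.591 s.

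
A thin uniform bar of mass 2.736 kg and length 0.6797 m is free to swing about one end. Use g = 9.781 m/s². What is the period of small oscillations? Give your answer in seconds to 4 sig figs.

1.352 s

For a physical pendulum T = 2π√(I/(mgd)), with d = 0.33985 m from pivot to centre of mass.
I_cm = mL²/12 = 2.736 × 0.6797²/12 = 0.10533 kg·m²; I = I_cm + md² = 0.10533 + 2.736 × 0.33985² = 0.42134 kg·m².
T = 2π√(0.42134/(2.736 × 9.781 × 0.33985)) = 1.352 s.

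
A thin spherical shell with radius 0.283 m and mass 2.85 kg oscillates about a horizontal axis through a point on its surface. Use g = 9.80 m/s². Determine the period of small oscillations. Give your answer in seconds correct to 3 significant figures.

I_cm = (2/3)mr² = 0.1522 kg·m². The pivot is at distance d = 0.283 m from the centre of mass.
By the parallel-axis theorem, I = I_cm + md² = 0.1522 + 0.2283 = 0.3804 kg·m².
T = 2π√(I/(mgd)) = 2π√(0.3804/(2.85 × 9.80 × 0.283)) = 1.38 s.

1.38 s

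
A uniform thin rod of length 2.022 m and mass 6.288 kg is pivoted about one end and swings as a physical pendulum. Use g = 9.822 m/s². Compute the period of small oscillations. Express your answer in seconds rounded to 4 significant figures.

2.328 s

For a physical pendulum T = 2π√(I/(mgd)), with d = 1.0110 m from pivot to centre of mass.
I_cm = mL²/12 = 6.288 × 2.022²/12 = 2.1424 kg·m²; I = I_cm + md² = 2.1424 + 6.288 × 1.0110² = 8.5695 kg·m².
T = 2π√(8.5695/(6.288 × 9.822 × 1.0110)) = 2.328 s.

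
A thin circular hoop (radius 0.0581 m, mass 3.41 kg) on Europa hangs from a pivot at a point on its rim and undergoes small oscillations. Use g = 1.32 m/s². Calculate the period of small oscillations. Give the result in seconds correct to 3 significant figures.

1.86 s

I_cm = mr² = 0.01151 kg·m². The pivot is at distance d = 0.0581 m from the centre of mass.
By the parallel-axis theorem, I = I_cm + md² = 0.01151 + 0.01151 = 0.02302 kg·m².
T = 2π√(I/(mgd)) = 2π√(0.02302/(3.41 × 1.32 × 0.0581)) = 1.86 s.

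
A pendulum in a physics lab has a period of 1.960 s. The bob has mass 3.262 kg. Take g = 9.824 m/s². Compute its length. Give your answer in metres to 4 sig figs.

From T = 2π√(L/g), L = gT²/(4π²) = 9.824 × 1.9600²/(4π²) = 0.9560 m.

0.9560 m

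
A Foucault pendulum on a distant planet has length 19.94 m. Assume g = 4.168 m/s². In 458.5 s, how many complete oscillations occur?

T = 2π√(L/g) = 2π√(19.94/4.168) = 13.743 s.
Number of complete oscillations = ⌊458.5/13.743⌋ = ⌊33.363⌋ = 33.

33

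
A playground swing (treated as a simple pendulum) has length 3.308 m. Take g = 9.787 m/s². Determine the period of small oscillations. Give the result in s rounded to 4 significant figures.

3.653 s

T = 2π√(L/g) = 2π√(3.308/9.787) = 2π × 0.58138 = 3.653 s.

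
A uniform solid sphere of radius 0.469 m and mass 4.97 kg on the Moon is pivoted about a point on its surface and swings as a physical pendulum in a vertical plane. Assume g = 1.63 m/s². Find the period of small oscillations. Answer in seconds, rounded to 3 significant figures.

3.99 s

I_cm = (2/5)mr² = 0.4373 kg·m². The pivot is at distance d = 0.469 m from the centre of mass.
By the parallel-axis theorem, I = I_cm + md² = 0.4373 + 1.093 = 1.530 kg·m².
T = 2π√(I/(mgd)) = 2π√(1.530/(4.97 × 1.63 × 0.469)) = 3.99 s.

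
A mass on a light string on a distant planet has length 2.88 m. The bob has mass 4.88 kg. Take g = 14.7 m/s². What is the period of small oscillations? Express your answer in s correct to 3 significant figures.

T = 2π√(L/g) = 2π√(2.88/14.7) = 2π × 0.4426 = 2.78 s.

2.78 s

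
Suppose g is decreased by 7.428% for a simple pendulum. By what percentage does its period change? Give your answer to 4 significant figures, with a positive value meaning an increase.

T ∝ 1/√g, so T'/T = 1/√(0.92572) = 1.0393.
Percentage change in T = (1.0393 − 1) × 100% = 3.935%.

3.935%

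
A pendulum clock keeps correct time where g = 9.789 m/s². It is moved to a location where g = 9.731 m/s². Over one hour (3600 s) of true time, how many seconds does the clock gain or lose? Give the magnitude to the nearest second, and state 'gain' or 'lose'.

lose 11 s

The clock's period scales as T ∝ 1/√g, so T'/T = √(9.789/9.731) = 1.00298.
In 3600 s of true time the clock registers 3600/1.00298 = 3589.3 s, so it loses 11 s.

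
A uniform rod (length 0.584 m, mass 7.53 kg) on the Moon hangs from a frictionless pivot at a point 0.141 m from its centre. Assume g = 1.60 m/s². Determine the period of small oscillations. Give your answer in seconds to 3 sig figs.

For a physical pendulum T = 2π√(I/(mgd)), with d = 0.1410 m from pivot to centre of mass.
I_cm = mL²/12 = 7.53 × 0.584²/12 = 0.2140 kg·m²; I = I_cm + md² = 0.2140 + 7.53 × 0.1410² = 0.3637 kg·m².
T = 2π√(0.3637/(7.53 × 1.60 × 0.1410)) = 2.91 s.

2.91 s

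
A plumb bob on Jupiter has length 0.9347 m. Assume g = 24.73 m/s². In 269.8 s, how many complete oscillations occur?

T = 2π√(L/g) = 2π√(0.9347/24.73) = 1.2215 s.
Number of complete oscillations = ⌊269.8/1.2215⌋ = ⌊220.87⌋ = 220.

220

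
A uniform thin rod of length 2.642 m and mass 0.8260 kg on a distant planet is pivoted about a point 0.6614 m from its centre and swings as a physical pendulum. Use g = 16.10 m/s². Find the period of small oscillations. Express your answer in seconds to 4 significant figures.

1.944 s

For a physical pendulum T = 2π√(I/(mgd)), with d = 0.66140 m from pivot to centre of mass.
I_cm = mL²/12 = 0.8260 × 2.642²/12 = 0.48047 kg·m²; I = I_cm + md² = 0.48047 + 0.8260 × 0.66140² = 0.84180 kg·m².
T = 2π√(0.84180/(0.8260 × 16.10 × 0.66140)) = 1.944 s.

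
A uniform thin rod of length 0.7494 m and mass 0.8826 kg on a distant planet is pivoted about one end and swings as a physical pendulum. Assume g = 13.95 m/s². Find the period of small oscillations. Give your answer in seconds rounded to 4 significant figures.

1.189 s

For a physical pendulum T = 2π√(I/(mgd)), with d = 0.37470 m from pivot to centre of mass.
I_cm = mL²/12 = 0.8826 × 0.7494²/12 = 0.041306 kg·m²; I = I_cm + md² = 0.041306 + 0.8826 × 0.37470² = 0.16522 kg·m².
T = 2π√(0.16522/(0.8826 × 13.95 × 0.37470)) = 1.189 s.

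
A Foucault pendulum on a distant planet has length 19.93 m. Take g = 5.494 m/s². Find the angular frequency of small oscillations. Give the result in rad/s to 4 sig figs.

ω = √(g/L) = √(5.494/19.93) = 0.5250 rad/s.

0.5250 rad/s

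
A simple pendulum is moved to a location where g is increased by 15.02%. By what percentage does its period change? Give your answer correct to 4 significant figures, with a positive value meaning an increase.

-6.758%

T ∝ 1/√g, so T'/T = 1/√(1.1502) = 0.93242.
Percentage change in T = (0.93242 − 1) × 100% = -6.758%.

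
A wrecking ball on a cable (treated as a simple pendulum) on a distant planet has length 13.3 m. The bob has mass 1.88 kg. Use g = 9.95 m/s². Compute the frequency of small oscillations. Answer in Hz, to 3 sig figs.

T = 2π√(L/g) = 2π√(13.3/9.95) = 7.264 s, so f = 1/T = 0.138 Hz.

0.138 Hz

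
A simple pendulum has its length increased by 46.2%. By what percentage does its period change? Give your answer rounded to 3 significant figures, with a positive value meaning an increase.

20.9%

T ∝ √L, so T'/T = √(1.462) = 1.209.
Percentage change in T = (1.209 − 1) × 100% = 20.9%.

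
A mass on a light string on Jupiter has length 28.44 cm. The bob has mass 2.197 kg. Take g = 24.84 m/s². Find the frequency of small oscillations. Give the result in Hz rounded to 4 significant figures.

T = 2π√(L/g) = 2π√(0.2844/24.84) = 0.67231 s, so f = 1/T = 1.487 Hz.

1.487 Hz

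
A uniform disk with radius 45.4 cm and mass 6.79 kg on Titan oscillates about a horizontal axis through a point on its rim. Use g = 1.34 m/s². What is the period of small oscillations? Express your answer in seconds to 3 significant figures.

I_cm = ½mr² = 0.6998 kg·m². The pivot is at distance d = 0.454 m from the centre of mass.
By the parallel-axis theorem, I = I_cm + md² = 0.6998 + 1.400 = 2.099 kg·m².
T = 2π√(I/(mgd)) = 2π√(2.099/(6.79 × 1.34 × 0.454)) = 4.48 s.

4.48 s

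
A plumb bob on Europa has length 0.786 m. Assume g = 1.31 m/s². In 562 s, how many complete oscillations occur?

T = 2π√(L/g) = 2π√(0.786/1.31) = 4.867 s.
Number of complete oscillations = ⌊562/4.867⌋ = ⌊115.5⌋ = 115.

115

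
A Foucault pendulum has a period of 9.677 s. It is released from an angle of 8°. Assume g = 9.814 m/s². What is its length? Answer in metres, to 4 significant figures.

From T = 2π√(L/g), L = gT²/(4π²) = 9.814 × 9.6770²/(4π²) = 23.28 m.

23.28 m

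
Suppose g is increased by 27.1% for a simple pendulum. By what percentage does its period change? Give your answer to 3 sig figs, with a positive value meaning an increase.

-11.3%

T ∝ 1/√g, so T'/T = 1/√(1.271) = 0.8870.
Percentage change in T = (0.8870 − 1) × 100% = -11.3%.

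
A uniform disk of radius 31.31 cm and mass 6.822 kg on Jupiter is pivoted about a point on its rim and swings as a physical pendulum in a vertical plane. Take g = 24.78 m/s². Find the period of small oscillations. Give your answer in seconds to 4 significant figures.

I_cm = ½mr² = 0.33439 kg·m². The pivot is at distance d = 0.3131 m from the centre of mass.
By the parallel-axis theorem, I = I_cm + md² = 0.33439 + 0.66877 = 1.0032 kg·m².
T = 2π√(I/(mgd)) = 2π√(1.0032/(6.822 × 24.78 × 0.3131)) = 0.8650 s.

0.8650 s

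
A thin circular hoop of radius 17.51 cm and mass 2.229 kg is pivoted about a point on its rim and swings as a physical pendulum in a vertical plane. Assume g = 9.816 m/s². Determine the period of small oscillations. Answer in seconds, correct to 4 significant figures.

I_cm = mr² = 0.068341 kg·m². The pivot is at distance d = 0.1751 m from the centre of mass.
By the parallel-axis theorem, I = I_cm + md² = 0.068341 + 0.068341 = 0.13668 kg·m².
T = 2π√(I/(mgd)) = 2π√(0.13668/(2.229 × 9.816 × 0.1751)) = 1.187 s.

1.187 s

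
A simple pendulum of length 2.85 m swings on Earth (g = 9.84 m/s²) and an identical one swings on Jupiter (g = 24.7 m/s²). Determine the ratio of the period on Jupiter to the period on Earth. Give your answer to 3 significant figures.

T ∝ 1/√g, so T₂/T₁ = √(g₁/g₂) = √(9.84/24.7) = 0.631.

0.631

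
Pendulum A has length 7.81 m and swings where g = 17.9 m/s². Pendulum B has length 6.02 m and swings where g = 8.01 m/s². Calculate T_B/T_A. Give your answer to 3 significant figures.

T = 2π√(L/g), so T_B/T_A = √((L_B/g_B)/(L_A/g_A)) = √((6.02/8.01)/(7.81/17.9)) = 1.31.

1.31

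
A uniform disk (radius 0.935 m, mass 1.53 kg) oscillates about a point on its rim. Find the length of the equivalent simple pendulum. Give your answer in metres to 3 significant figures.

The equivalent simple-pendulum length is L_eq = I/(md), where I is about the pivot and d = 0.9350 m.
I_cm = ½mR² = 0.6688 kg·m², so I = I_cm + md² = 0.6688 + 1.338 = 2.006 kg·m².
L_eq = 2.006/(1.53 × 0.9350) = 1.40 m.

1.40 m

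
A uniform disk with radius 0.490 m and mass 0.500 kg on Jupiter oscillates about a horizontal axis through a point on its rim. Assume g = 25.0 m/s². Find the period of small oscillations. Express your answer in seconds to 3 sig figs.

1.08 s

I_cm = ½mr² = 0.06002 kg·m². The pivot is at distance d = 0.490 m from the centre of mass.
By the parallel-axis theorem, I = I_cm + md² = 0.06002 + 0.1200 = 0.1801 kg·m².
T = 2π√(I/(mgd)) = 2π√(0.1801/(0.500 × 25.0 × 0.490)) = 1.08 s.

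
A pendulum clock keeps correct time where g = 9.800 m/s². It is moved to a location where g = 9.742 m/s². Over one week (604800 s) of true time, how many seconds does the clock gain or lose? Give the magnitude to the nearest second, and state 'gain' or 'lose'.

lose 1792 s

The clock's period scales as T ∝ 1/√g, so T'/T = √(9.800/9.742) = 1.00297.
In 604800 s of true time the clock registers 604800/1.00297 = 603007.6 s, so it loses 1792 s.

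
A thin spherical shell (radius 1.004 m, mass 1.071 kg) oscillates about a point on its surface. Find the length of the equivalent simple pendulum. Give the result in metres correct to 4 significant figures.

The equivalent simple-pendulum length is L_eq = I/(md), where I is about the pivot and d = 1.0040 m.
I_cm = (2/3)mR² = 0.71972 kg·m², so I = I_cm + md² = 0.71972 + 1.0796 = 1.7993 kg·m².
L_eq = 1.7993/(1.071 × 1.0040) = 1.673 m.

1.673 m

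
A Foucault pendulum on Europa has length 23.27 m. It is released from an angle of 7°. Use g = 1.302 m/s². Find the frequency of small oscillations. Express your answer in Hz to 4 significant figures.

0.03765 Hz

T = 2π√(L/g) = 2π√(23.27/1.302) = 26.563 s, so f = 1/T = 0.03765 Hz.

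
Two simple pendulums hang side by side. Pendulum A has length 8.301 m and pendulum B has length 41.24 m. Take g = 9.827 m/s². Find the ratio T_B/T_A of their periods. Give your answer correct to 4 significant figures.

2.229

T ∝ √L, so T_B/T_A = √(L_B/L_A) = √(41.24/8.301) = 2.229.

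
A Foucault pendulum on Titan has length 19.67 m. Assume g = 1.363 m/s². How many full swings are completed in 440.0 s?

T = 2π√(L/g) = 2π√(19.67/1.363) = 23.869 s.
Number of complete oscillations = ⌊440.0/23.869⌋ = ⌊18.434⌋ = 18.

18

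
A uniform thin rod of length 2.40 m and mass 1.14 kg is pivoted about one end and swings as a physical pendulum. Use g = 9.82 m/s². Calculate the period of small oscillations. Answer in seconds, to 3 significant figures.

For a physical pendulum T = 2π√(I/(mgd)), with d = 1.200 m from pivot to centre of mass.
I_cm = mL²/12 = 1.14 × 2.40²/12 = 0.5472 kg·m²; I = I_cm + md² = 0.5472 + 1.14 × 1.200² = 2.189 kg·m².
T = 2π√(2.189/(1.14 × 9.82 × 1.200)) = 2.54 s.

2.54 s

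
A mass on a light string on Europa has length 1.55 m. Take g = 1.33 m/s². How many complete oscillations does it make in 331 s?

48

T = 2π√(L/g) = 2π√(1.55/1.33) = 6.783 s.
Number of complete oscillations = ⌊331/6.783⌋ = ⌊48.80⌋ = 48.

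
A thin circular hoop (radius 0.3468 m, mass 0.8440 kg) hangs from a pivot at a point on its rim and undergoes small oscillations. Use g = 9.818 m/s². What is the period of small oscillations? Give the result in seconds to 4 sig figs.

I_cm = mr² = 0.10151 kg·m². The pivot is at distance d = 0.3468 m from the centre of mass.
By the parallel-axis theorem, I = I_cm + md² = 0.10151 + 0.10151 = 0.20302 kg·m².
T = 2π√(I/(mgd)) = 2π√(0.20302/(0.8440 × 9.818 × 0.3468)) = 1.670 s.

1.670 s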